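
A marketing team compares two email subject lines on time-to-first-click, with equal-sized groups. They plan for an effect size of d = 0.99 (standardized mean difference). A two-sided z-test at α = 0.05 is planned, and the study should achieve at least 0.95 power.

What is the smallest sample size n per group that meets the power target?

n = 27 per group

For power 0.95 need Φ(δ − z_{0.025}) = 0.95, so δ = z_{0.025} + z_{0.05} = 1.960 + 1.645 = 3.605.
(Ignoring the negligible lower-tail rejection probability gives the usual closed-form inversion.)
δ = d·√(n/2) ⇒ n = 2(δ/d)² = 2 × (3.605 / 0.99)² = 26.52.
Round up to the next whole unit.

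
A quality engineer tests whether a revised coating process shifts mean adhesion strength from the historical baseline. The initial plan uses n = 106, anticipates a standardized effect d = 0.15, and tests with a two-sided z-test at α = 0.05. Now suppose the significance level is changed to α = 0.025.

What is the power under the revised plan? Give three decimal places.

Power ≈ 0.243

δ = d·√n = 0.15 × √106 = 1.5443 (unchanged). New critical value: z_{0.0125} = 2.241.
Revised power = Φ(δ − 2.241) + Φ(−δ − 2.241) = Φ(-0.697) + Φ(-3.786) = 0.2429 + 0.0001 = 0.2430.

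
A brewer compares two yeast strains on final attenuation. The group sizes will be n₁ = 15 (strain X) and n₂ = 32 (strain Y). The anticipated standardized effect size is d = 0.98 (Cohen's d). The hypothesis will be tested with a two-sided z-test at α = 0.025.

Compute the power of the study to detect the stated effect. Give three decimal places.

Noncentrality parameter: δ = d / √(1/n₁ + 1/n₂) = 0.98 / √(1/15 + 1/32) = 3.1318
Two-sided α = 0.025 → critical value z_{0.0125} = 2.241.
Power = Φ(δ − 2.241) + Φ(−δ − 2.241) = Φ(0.890) + Φ(-5.373) = 0.8134 + 0.0000 = 0.8134.

Power ≈ 0.813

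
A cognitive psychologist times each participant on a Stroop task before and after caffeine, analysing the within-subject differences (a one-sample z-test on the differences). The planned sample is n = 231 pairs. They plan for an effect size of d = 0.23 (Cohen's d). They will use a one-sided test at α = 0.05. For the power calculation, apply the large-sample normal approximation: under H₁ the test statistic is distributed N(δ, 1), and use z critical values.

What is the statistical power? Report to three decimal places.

Noncentrality parameter: δ = d·√n = 0.23 × √231 = 3.4957
Critical value for a one-sided test at α = 0.05: z_α = 1.645.
Power = P(Z > 1.645 − δ) = Φ(1.851) = 0.9679.

Power ≈ 0.968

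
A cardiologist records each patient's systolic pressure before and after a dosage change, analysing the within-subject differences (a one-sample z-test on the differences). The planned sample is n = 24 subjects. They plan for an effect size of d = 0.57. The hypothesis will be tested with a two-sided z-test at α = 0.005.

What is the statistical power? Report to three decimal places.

Noncentrality parameter: δ = d·√n = 0.57 × √24 = 2.7924
Critical value for a two-sided test at α = 0.005: z_{α/2} = 2.807.
Power = Φ(δ − 2.807) + Φ(−δ − 2.807) = Φ(-0.015) + Φ(-5.599) = 0.4942 + 0.0000 = 0.4942.

Power ≈ 0.494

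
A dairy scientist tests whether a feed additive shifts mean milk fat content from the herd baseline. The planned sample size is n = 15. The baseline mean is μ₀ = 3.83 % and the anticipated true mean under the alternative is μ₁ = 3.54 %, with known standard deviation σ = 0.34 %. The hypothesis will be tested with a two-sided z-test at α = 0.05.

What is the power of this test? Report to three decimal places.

Standardized effect: d = |μ₁ − μ₀| / σ = |3.54 − 3.83| / 0.34 = 0.8529
Noncentrality parameter: δ = d·√n = 0.8529 × √15 = 3.3034
Two-sided α = 0.05 → critical value z_{0.025} = 1.960.
Power = Φ(δ − 1.960) + Φ(−δ − 1.960) = Φ(1.343) + Φ(-5.263) = 0.9104 + 0.0000 = 0.9104.

Power ≈ 0.910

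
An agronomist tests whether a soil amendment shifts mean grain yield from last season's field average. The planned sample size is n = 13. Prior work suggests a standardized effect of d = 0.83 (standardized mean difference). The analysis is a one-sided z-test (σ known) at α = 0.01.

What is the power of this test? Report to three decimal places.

Noncentrality parameter: δ = d·√n = 0.83 × √13 = 2.9926
One-sided α = 0.01 → critical value z_{0.01} = 2.326.
Power = Φ(δ − 2.326) = Φ(0.666) = 0.7474.

Power ≈ 0.747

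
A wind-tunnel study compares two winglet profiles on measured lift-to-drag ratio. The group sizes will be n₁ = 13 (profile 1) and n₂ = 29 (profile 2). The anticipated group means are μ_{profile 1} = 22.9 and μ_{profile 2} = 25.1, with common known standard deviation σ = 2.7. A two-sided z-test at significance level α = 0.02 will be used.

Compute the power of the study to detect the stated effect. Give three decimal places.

Standardized effect: d = |μ_{profile 1} − μ_{profile 2}| / σ = |22.9 − 25.1| / 2.7 = 0.8148
Noncentrality parameter: δ = d / √(1/n₁ + 1/n₂) = 0.8148 / √(1/13 + 1/29) = 2.4412
Two-sided α = 0.02 → critical value z_{0.01} = 2.326.
Power = Φ(δ − 2.326) + Φ(−δ − 2.326) = Φ(0.115) + Φ(-4.768) = 0.5457 + 0.0000 = 0.5457.

Power ≈ 0.546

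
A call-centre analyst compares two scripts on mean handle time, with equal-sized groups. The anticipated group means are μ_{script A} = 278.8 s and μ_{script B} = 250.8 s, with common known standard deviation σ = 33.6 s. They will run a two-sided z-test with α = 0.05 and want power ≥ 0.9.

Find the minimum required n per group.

Standardized effect: d = |μ_{script A} − μ_{script B}| / σ = |278.8 − 250.8| / 33.6 = 0.8333
For power 0.9 need Φ(δ − z_{0.025}) = 0.9, so δ = z_{0.025} + z_{0.10} = 1.960 + 1.282 = 3.242.
(The Φ(−δ − z_{α/2}) term is vanishingly small for δ > 0 and is dropped in the standard sample-size formula.)
δ = d·√(n/2) ⇒ n = 2(δ/d)² = 2 × (3.242 / 0.8333)² = 30.26.
Rounding up, n = 31 per group.

n = 31 per group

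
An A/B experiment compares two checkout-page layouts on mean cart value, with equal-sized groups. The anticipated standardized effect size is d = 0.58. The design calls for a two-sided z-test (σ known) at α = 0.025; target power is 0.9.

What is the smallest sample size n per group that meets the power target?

n = 74 per group

For power 0.9 need Φ(δ − z_{0.0125}) = 0.9, so δ = z_{0.0125} + z_{0.10} = 2.241 + 1.282 = 3.523.
(The Φ(−δ − z_{α/2}) term is vanishingly small for δ > 0 and is dropped in the standard sample-size formula.)
δ = d·√(n/2) ⇒ n = 2(δ/d)² = 2 × (3.523 / 0.58)² = 73.79.
Round up to the next whole unit.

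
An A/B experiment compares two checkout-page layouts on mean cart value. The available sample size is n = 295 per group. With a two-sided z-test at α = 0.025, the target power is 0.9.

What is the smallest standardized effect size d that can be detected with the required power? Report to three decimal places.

Need Φ(δ − 2.241) = 0.9, so δ = 2.241 + 1.282 = 3.523.
(Lower-tail contribution to power is negligible for δ > 0.)
δ = d·√(n/2) ⇒ d = δ/√(n/2) = 3.523/√(295/2) = 0.2901.

d ≈ 0.290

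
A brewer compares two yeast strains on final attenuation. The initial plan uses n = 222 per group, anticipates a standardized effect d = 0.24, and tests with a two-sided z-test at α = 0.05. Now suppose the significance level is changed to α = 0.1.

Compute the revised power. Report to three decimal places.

δ = d·√(n/2) = 0.24 × √(222/2) = 2.5286 (unchanged). New critical value: z_{0.05} = 1.645.
Revised power = Φ(δ − 1.645) + Φ(−δ − 1.645) = Φ(0.884) + Φ(-4.173) = 0.8116 + 0.0000 = 0.8116.

Power ≈ 0.812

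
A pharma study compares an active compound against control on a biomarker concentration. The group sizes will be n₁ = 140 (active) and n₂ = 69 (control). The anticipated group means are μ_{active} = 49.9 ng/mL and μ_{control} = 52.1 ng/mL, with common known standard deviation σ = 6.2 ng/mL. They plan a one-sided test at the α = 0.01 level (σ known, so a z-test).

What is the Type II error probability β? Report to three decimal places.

Standardized effect: d = |μ_{active} − μ_{control}| / σ = |49.9 − 52.1| / 6.2 = 0.3548
Noncentrality parameter: δ = d / √(1/n₁ + 1/n₂) = 0.3548 / √(1/140 + 1/69) = 2.4124
One-sided α = 0.01 → critical value z_{0.01} = 2.326.
Power = Φ(δ − 2.326) = Φ(0.086) = 0.5343.
Type II error: β = 1 − power = 1 − 0.5343 = 0.4657.

β ≈ 0.466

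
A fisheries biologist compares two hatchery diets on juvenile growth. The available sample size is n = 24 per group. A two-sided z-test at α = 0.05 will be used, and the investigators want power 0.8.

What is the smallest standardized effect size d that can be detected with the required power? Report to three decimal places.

d ≈ 0.809

Need Φ(δ − 1.960) = 0.8, so δ = 1.960 + 0.842 = 2.802.
(The second rejection-region term Φ(−δ − z_{α/2}) is negligible and dropped.)
δ = d·√(n/2) ⇒ d = δ/√(n/2) = 2.802/√(24/2) = 0.8087.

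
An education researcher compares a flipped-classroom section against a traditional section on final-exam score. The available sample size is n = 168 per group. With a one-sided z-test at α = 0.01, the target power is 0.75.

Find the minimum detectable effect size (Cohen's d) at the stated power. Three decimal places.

Need Φ(δ − 2.326) = 0.75, so δ = 2.326 + 0.674 = 3.001.
δ = d·√(n/2) ⇒ d = δ/√(n/2) = 3.001/√(168/2) = 0.3274.

d ≈ 0.327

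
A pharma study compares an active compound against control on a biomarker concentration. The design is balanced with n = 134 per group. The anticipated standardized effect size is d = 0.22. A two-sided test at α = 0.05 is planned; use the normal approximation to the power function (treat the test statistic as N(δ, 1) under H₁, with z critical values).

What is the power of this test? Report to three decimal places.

Noncentrality parameter: δ = d·√(n/2) = 0.22 × √(134/2) = 1.8008
Two-sided α = 0.05 → critical value z_{0.025} = 1.960.
Power = Φ(δ − 1.960) + Φ(−δ − 1.960) = Φ(-0.159) + Φ(-3.761) = 0.4368 + 0.0001 = 0.4368.

Power ≈ 0.437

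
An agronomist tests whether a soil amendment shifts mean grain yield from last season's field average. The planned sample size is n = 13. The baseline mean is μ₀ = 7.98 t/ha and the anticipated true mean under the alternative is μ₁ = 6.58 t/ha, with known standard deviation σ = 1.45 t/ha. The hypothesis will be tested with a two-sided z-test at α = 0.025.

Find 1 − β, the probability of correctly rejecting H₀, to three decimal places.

Standardized effect: d = |μ₁ − μ₀| / σ = |6.58 − 7.98| / 1.45 = 0.9655
Noncentrality parameter: δ = d·√n = 0.9655 × √13 = 3.4812
Critical value for a two-sided test at α = 0.025: z_{α/2} = 2.241.
Power = Φ(δ − 2.241) + Φ(−δ − 2.241) = Φ(1.240) + Φ(-5.723) = 0.8925 + 0.0000 = 0.8925.

Power ≈ 0.892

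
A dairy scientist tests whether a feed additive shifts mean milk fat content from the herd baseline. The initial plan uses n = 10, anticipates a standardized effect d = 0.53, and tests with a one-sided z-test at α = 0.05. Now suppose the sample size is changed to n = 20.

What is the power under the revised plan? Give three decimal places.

With n = 20: δ = d·√n = 0.53 × √20 = 2.3702. Critical value z_{0.05} = 1.645.
Revised power = P(Z > 1.645 − δ) = Φ(0.725) = 0.7659.

Power ≈ 0.766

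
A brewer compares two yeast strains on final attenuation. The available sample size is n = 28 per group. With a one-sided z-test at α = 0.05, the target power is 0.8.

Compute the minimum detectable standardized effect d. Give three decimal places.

d ≈ 0.665

Required noncentrality: δ = z_{0.05} + z_{0.20} = 1.645 + 0.842 = 2.486.
δ = d·√(n/2) ⇒ d = δ/√(n/2) = 2.486/√(28/2) = 0.6645.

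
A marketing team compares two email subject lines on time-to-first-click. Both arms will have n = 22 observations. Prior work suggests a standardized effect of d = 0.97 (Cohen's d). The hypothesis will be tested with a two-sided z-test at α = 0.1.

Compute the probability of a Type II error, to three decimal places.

Noncentrality parameter: δ = d·√(n/2) = 0.97 × √(22/2) = 3.2171
Two-sided α = 0.1 → critical value z_{0.05} = 1.645.
Power = Φ(δ − 1.645) + Φ(−δ − 1.645) = Φ(1.572) + Φ(-4.862) = 0.9421 + 0.0000 = 0.9421.
Type II error: β = 1 − power = 1 − 0.9421 = 0.0579.

β ≈ 0.058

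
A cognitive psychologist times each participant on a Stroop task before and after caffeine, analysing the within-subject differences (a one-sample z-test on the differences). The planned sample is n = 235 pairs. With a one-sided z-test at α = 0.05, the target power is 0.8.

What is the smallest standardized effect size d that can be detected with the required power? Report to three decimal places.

d ≈ 0.162

Required noncentrality: δ = z_{0.05} + z_{0.20} = 1.645 + 0.842 = 2.486.
δ = d·√n ⇒ d = δ/√n = 2.486/√235 = 0.1622.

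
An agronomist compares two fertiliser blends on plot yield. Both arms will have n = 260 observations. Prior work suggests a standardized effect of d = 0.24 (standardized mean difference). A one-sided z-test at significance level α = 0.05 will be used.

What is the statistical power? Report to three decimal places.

Noncentrality parameter: δ = d·√(n/2) = 0.24 × √(260/2) = 2.7364
One-sided α = 0.05 → critical value z_{0.05} = 1.645.
Power = Φ(δ − 1.645) = Φ(1.092) = 0.8625.

Power ≈ 0.862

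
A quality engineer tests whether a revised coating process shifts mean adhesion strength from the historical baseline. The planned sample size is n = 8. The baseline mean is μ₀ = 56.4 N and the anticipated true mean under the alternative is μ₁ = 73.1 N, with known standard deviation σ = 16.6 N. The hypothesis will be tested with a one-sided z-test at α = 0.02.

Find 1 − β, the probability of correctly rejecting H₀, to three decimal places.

Power ≈ 0.786

Standardized effect: d = |μ₁ − μ₀| / σ = |73.1 − 56.4| / 16.6 = 1.0060
Noncentrality parameter: δ = d·√n = 1.0060 × √8 = 2.8455
Critical value for a one-sided test at α = 0.02: z_α = 2.054.
Power = P(Z > 2.054 − δ) = Φ(0.792) = 0.7857.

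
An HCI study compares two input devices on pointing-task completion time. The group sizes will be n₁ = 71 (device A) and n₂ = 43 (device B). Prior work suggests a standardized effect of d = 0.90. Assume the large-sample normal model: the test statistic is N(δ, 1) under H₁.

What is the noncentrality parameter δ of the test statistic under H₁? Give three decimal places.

δ ≈ 4.658

The noncentrality parameter scales effect size by the design's sample-size factor: δ = d / √(1/n₁ + 1/n₂) = 0.90 / √(1/71 + 1/43) = 4.6575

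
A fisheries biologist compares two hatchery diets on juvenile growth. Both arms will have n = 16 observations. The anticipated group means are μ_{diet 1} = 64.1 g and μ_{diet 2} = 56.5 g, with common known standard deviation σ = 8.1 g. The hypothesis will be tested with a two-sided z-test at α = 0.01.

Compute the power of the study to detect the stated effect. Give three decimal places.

Power ≈ 0.531

Standardized effect: d = |μ_{diet 1} − μ_{diet 2}| / σ = |64.1 − 56.5| / 8.1 = 0.9383
Noncentrality parameter: δ = d·√(n/2) = 0.9383 × √(16/2) = 2.6538
Critical value for a two-sided test at α = 0.01: z_{α/2} = 2.576.
Power = Φ(δ − 2.576) + Φ(−δ − 2.576) = Φ(0.078) + Φ(-5.230) = 0.5311 + 0.0000 = 0.5311.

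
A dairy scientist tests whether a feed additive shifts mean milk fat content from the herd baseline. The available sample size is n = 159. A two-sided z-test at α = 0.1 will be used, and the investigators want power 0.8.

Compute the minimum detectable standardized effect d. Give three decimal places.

d ≈ 0.197

Need Φ(δ − 1.645) = 0.8, so δ = 1.645 + 0.842 = 2.486.
(Lower-tail contribution to power is negligible for δ > 0.)
δ = d·√n ⇒ d = δ/√n = 2.486/√159 = 0.1972.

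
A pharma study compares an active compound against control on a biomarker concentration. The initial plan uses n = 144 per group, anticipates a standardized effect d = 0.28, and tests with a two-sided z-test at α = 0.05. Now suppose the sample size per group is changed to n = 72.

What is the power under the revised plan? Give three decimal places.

With n = 72 per group: δ = d·√(n/2) = 0.28 × √(72/2) = 1.6800. Critical value z_{0.025} = 1.960.
Revised power = Φ(δ − 1.960) + Φ(−δ − 1.960) = Φ(-0.280) + Φ(-3.640) = 0.3898 + 0.0001 = 0.3899.

Power ≈ 0.390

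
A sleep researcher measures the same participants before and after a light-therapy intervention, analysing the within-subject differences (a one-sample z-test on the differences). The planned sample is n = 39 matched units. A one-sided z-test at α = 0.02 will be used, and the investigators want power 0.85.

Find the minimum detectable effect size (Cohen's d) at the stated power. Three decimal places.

Need Φ(δ − 2.054) = 0.85, so δ = 2.054 + 1.036 = 3.090.
δ = d·√n ⇒ d = δ/√n = 3.090/√39 = 0.4948.

d ≈ 0.495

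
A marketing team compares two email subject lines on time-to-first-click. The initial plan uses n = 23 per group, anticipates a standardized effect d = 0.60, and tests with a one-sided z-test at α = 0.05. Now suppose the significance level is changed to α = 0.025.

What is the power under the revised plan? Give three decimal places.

δ = d·√(n/2) = 0.60 × √(23/2) = 2.0347 (unchanged). New critical value: z_{0.025} = 1.960.
Revised power = Φ(δ − 1.960) = Φ(0.075) = 0.5298.

Power ≈ 0.530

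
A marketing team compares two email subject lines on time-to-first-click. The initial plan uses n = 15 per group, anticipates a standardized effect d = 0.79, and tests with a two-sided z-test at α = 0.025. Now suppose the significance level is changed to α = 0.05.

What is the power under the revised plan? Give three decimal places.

Power ≈ 0.581

δ = d·√(n/2) = 0.79 × √(15/2) = 2.1635 (unchanged). New critical value: z_{0.025} = 1.960.
Revised power = Φ(δ − 1.960) + Φ(−δ − 1.960) = Φ(0.204) + Φ(-4.123) = 0.5806 + 0.0000 = 0.5807.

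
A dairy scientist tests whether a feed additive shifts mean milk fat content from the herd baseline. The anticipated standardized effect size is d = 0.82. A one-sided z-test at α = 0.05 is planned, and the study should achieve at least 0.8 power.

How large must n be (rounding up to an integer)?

For power 0.8 need Φ(δ − z_{0.05}) = 0.8, so δ = z_{0.05} + z_{0.20} = 1.645 + 0.842 = 2.486.
δ = d·√n ⇒ n = (δ/d)² = (2.486 / 0.82)² = 9.19.
Round up to the next whole unit.

n = 10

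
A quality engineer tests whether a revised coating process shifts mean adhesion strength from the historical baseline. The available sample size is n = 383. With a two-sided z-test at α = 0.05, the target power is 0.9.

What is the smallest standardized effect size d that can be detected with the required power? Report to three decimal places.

Need Φ(δ − 1.960) = 0.9, so δ = 1.960 + 1.282 = 3.242.
(The second rejection-region term Φ(−δ − z_{α/2}) is negligible and dropped.)
δ = d·√n ⇒ d = δ/√n = 3.242/√383 = 0.1656.

d ≈ 0.166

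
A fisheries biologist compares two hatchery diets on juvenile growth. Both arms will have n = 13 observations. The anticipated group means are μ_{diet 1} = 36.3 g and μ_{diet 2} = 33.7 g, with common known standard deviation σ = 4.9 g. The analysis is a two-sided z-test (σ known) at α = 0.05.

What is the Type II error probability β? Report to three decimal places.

Standardized effect: d = |μ_{diet 1} − μ_{diet 2}| / σ = |36.3 − 33.7| / 4.9 = 0.5306
Noncentrality parameter: δ = d·√(n/2) = 0.5306 × √(13/2) = 1.3528
Critical value for a two-sided test at α = 0.05: z_{α/2} = 1.960.
Power = Φ(δ − 1.960) + Φ(−δ − 1.960) = Φ(-0.607) + Φ(-3.313) = 0.2719 + 0.0005 = 0.2723.
Type II error: β = 1 − power = 1 − 0.2723 = 0.7277.

β ≈ 0.728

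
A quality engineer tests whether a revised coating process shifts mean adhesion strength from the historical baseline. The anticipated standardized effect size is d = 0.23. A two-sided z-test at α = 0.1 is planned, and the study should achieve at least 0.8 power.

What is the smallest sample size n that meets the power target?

n = 117

Set Φ(δ − 1.645) = 0.8; then δ − 1.645 = Φ⁻¹(0.8) = 0.842, giving δ = 2.486.
(The Φ(−δ − z_{α/2}) term is vanishingly small for δ > 0 and is dropped in the standard sample-size formula.)
δ = d·√n ⇒ n = (δ/d)² = (2.486 / 0.23)² = 116.87.
Round up to the next whole unit.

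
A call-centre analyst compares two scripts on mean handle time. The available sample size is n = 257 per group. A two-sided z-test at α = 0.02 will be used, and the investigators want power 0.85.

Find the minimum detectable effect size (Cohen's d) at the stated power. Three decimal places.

Need Φ(δ − 2.326) = 0.85, so δ = 2.326 + 1.036 = 3.363.
(The second rejection-region term Φ(−δ − z_{α/2}) is negligible and dropped.)
δ = d·√(n/2) ⇒ d = δ/√(n/2) = 3.363/√(257/2) = 0.2967.

d ≈ 0.297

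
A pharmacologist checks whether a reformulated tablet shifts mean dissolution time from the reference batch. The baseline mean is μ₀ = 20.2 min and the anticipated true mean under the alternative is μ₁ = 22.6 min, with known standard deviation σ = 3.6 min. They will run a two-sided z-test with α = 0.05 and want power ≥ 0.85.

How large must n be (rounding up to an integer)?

n = 21

Standardized effect: d = |μ₁ − μ₀| / σ = |22.6 − 20.2| / 3.6 = 0.6667
For power 0.85 need Φ(δ − z_{0.025}) = 0.85, so δ = z_{0.025} + z_{0.15} = 1.960 + 1.036 = 2.996.
(The Φ(−δ − z_{α/2}) term is vanishingly small for δ > 0 and is dropped in the standard sample-size formula.)
δ = d·√n ⇒ n = (δ/d)² = (2.996 / 0.6667)² = 20.20.
Rounding up, n = 21.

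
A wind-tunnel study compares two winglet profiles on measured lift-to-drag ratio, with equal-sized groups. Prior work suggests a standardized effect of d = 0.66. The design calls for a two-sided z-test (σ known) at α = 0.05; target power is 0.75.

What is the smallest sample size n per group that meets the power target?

For power 0.75 need Φ(δ − z_{0.025}) = 0.75, so δ = z_{0.025} + z_{0.25} = 1.960 + 0.674 = 2.634.
(The Φ(−δ − z_{α/2}) term is vanishingly small for δ > 0 and is dropped in the standard sample-size formula.)
δ = d·√(n/2) ⇒ n = 2(δ/d)² = 2 × (2.634 / 0.66)² = 31.87.
Round up to the next whole unit.

n = 32 per group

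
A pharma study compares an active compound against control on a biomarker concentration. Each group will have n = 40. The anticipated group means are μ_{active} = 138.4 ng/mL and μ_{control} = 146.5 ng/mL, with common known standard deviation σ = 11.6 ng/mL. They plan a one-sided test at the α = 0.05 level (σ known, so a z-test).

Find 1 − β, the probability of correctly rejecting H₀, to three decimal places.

Standardized effect: d = |μ_{active} − μ_{control}| / σ = |138.4 − 146.5| / 11.6 = 0.6983
Noncentrality parameter: λ = d·√(n/2) = 0.6983 × √(40/2) = 3.1228
Critical value for a one-sided test at α = 0.05: z_α = 1.645.
Power = P(Z > 1.645 − λ) = Φ(1.478) = 0.9303.

Power ≈ 0.930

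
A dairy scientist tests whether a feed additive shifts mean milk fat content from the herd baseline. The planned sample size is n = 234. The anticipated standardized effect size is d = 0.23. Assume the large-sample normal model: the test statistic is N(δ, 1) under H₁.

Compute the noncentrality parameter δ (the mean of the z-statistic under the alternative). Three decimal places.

δ = d·√n = 0.23 × √234 = 3.5183

δ ≈ 3.518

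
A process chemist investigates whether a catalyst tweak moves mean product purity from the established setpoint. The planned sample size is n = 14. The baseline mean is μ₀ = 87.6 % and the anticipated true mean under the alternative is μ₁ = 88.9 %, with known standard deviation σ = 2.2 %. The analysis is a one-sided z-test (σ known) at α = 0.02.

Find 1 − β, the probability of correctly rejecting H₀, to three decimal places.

Power ≈ 0.562

Standardized effect: d = |μ₁ − μ₀| / σ = |88.9 − 87.6| / 2.2 = 0.5909
Noncentrality parameter: δ = d·√n = 0.5909 × √14 = 2.2110
Critical value for a one-sided test at α = 0.02: z_α = 2.054.
Power = Φ(δ − 2.054) = Φ(0.157) = 0.5625.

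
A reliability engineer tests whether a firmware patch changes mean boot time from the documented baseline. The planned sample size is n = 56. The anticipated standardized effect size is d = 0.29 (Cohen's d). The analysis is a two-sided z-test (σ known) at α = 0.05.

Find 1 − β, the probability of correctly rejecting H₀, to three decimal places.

Noncentrality parameter: δ = d·√n = 0.29 × √56 = 2.1702
Critical value for a two-sided test at α = 0.05: z_{α/2} = 1.960.
Power = Φ(δ − 1.960) + Φ(−δ − 1.960) = Φ(0.210) + Φ(-4.130) = 0.5832 + 0.0000 = 0.5833.

Power ≈ 0.583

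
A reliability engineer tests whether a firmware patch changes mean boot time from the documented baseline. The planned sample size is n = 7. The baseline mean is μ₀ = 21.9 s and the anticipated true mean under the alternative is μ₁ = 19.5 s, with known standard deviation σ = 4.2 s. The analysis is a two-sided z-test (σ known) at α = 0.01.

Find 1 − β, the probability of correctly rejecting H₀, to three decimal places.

Standardized effect: d = |μ₁ − μ₀| / σ = |19.5 − 21.9| / 4.2 = 0.5714
Noncentrality parameter: δ = d·√n = 0.5714 × √7 = 1.5119
Critical value for a two-sided test at α = 0.01: z_{α/2} = 2.576.
Power = Φ(δ − 2.576) + Φ(−δ − 2.576) = Φ(-1.064) + Φ(-4.088) = 0.1437 + 0.0000 = 0.1437.

Power ≈ 0.144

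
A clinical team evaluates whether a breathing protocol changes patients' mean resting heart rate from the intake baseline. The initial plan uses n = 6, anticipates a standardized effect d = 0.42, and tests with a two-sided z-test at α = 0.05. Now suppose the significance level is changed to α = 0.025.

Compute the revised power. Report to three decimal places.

Power ≈ 0.113

δ = d·√n = 0.42 × √6 = 1.0288 (unchanged). New critical value: z_{0.0125} = 2.241.
Revised power = Φ(δ − 2.241) + Φ(−δ − 2.241) = Φ(-1.213) + Φ(-3.270) = 0.1126 + 0.0005 = 0.1132.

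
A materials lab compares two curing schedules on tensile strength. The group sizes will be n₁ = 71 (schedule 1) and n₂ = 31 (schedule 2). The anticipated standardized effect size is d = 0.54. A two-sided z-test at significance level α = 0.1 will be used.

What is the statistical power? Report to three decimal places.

Noncentrality parameter: δ = d / √(1/n₁ + 1/n₂) = 0.54 / √(1/71 + 1/31) = 2.5084
Critical value for a two-sided test at α = 0.1: z_{α/2} = 1.645.
Power = Φ(δ − 1.645) + Φ(−δ − 1.645) = Φ(0.864) + Φ(-4.153) = 0.8061 + 0.0000 = 0.8061.

Power ≈ 0.806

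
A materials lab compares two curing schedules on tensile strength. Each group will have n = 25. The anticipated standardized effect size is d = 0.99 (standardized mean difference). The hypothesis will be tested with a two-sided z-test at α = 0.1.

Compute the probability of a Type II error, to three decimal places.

β ≈ 0.032

Noncentrality parameter: λ = d·√(n/2) = 0.99 × √(25/2) = 3.5002
Two-sided α = 0.1 → critical value z_{0.05} = 1.645.
Power = Φ(λ − 1.645) + Φ(−λ − 1.645) = Φ(1.855) + Φ(-5.145) = 0.9682 + 0.0000 = 0.9682.
Type II error: β = 1 − power = 1 − 0.9682 = 0.0318.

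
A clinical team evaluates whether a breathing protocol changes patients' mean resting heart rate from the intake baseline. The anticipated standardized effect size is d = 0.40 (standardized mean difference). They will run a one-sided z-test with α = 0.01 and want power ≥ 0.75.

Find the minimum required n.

Set Φ(δ − 2.326) = 0.75; then δ − 2.326 = Φ⁻¹(0.75) = 0.674, giving δ = 3.001.
δ = d·√n ⇒ n = (δ/d)² = (3.001 / 0.40)² = 56.28.
Round up to the next whole unit.

n = 57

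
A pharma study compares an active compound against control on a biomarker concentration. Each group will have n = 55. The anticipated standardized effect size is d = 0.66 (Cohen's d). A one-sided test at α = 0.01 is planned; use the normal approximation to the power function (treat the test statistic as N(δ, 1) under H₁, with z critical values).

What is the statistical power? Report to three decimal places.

Noncentrality parameter: δ = d·√(n/2) = 0.66 × √(55/2) = 3.4611
Critical value for a one-sided test at α = 0.01: z_α = 2.326.
Power = P(Z > 2.326 − δ) = Φ(1.135) = 0.8718.

Power ≈ 0.872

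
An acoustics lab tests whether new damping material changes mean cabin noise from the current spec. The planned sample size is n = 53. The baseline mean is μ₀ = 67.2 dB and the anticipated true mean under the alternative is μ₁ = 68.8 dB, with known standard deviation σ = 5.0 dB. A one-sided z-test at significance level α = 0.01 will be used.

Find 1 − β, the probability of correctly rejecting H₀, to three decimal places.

Standardized effect: d = |μ₁ − μ₀| / σ = |68.8 − 67.2| / 5.0 = 0.3200
Noncentrality parameter: δ = d·√n = 0.3200 × √53 = 2.3296
One-sided α = 0.01 → critical value z_{0.01} = 2.326.
Power = P(Z > 2.326 − δ) = Φ(0.003) = 0.5013.

Power ≈ 0.501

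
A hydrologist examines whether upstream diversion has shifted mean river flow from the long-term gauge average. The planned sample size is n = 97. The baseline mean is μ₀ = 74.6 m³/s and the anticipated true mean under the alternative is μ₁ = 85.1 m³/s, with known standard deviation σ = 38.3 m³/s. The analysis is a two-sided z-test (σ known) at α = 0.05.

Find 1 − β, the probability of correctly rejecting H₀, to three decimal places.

Power ≈ 0.770

Standardized effect: d = |μ₁ − μ₀| / σ = |85.1 − 74.6| / 38.3 = 0.2742
Noncentrality parameter: δ = d·√n = 0.2742 × √97 = 2.7001
Two-sided α = 0.05 → critical value z_{0.025} = 1.960.
Power = Φ(δ − 1.960) + Φ(−δ − 1.960) = Φ(0.740) + Φ(-4.660) = 0.7704 + 0.0000 = 0.7704.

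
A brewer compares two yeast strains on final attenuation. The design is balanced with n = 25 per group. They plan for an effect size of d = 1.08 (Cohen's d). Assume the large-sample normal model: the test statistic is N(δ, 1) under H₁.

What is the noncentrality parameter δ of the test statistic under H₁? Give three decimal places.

δ ≈ 3.818

δ = d·√(n/2) = 1.08 × √(25/2) = 3.8184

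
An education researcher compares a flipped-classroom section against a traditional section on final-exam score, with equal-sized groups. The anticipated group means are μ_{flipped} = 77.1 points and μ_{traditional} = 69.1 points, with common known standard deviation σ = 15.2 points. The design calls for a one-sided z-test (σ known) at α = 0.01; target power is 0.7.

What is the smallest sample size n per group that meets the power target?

n = 59 per group

Standardized effect: d = |μ_{flipped} − μ_{traditional}| / σ = |77.1 − 69.1| / 15.2 = 0.5263
For power 0.7 need Φ(δ − z_{0.01}) = 0.7, so δ = z_{0.01} + z_{0.30} = 2.326 + 0.524 = 2.851.
δ = d·√(n/2) ⇒ n = 2(δ/d)² = 2 × (2.851 / 0.5263)² = 58.68.
Round up to the next whole unit.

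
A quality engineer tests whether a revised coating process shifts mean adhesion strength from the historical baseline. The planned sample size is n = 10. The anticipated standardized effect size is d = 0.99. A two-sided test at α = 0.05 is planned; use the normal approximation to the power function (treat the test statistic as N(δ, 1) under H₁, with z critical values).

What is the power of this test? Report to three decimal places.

Power ≈ 0.879

Noncentrality parameter: δ = d·√n = 0.99 × √10 = 3.1307
Critical value for a two-sided test at α = 0.05: z_{α/2} = 1.960.
Power = Φ(δ − 1.960) + Φ(−δ − 1.960) = Φ(1.171) + Φ(-5.091) = 0.8791 + 0.0000 = 0.8791.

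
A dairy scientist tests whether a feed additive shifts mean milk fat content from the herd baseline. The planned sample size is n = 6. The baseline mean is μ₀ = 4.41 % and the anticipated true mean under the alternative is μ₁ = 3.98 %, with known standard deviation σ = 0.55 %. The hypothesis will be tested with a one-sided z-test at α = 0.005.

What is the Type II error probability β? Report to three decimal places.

Standardized effect: d = |μ₁ − μ₀| / σ = |3.98 − 4.41| / 0.55 = 0.7818
Noncentrality parameter: δ = d·√n = 0.7818 × √6 = 1.9151
Critical value for a one-sided test at α = 0.005: z_α = 2.576.
Power = P(Z > 2.576 − δ) = Φ(-0.661) = 0.2544.
Type II error: β = 1 − power = 1 − 0.2544 = 0.7456.

β ≈ 0.746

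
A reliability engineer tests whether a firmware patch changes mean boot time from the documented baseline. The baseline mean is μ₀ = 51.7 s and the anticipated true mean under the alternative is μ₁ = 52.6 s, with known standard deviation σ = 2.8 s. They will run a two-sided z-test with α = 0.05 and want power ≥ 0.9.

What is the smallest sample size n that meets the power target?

n = 102

Standardized effect: d = |μ₁ − μ₀| / σ = |52.6 − 51.7| / 2.8 = 0.3214
Set Φ(δ − 1.960) = 0.9; then δ − 1.960 = Φ⁻¹(0.9) = 1.282, giving δ = 3.242.
(Ignoring the negligible lower-tail rejection probability gives the usual closed-form inversion.)
δ = d·√n ⇒ n = (δ/d)² = (3.242 / 0.3214)² = 101.70.
Round up to the next whole unit.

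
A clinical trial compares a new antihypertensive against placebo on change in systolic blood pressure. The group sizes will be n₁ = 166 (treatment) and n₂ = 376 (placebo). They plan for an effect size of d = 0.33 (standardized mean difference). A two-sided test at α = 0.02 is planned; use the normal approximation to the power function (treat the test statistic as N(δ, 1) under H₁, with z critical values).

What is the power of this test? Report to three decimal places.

Noncentrality parameter: δ = d / √(1/n₁ + 1/n₂) = 0.33 / √(1/166 + 1/376) = 3.5413
Two-sided α = 0.02 → critical value z_{0.01} = 2.326.
Power = Φ(δ − 2.326) + Φ(−δ − 2.326) = Φ(1.215) + Φ(-5.868) = 0.8878 + 0.0000 = 0.8878.

Power ≈ 0.888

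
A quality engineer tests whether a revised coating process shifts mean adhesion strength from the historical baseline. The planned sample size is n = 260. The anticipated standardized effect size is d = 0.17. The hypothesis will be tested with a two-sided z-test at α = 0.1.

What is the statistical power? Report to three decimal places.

Noncentrality parameter: δ = d·√n = 0.17 × √260 = 2.7412
Two-sided α = 0.1 → critical value z_{0.05} = 1.645.
Power = Φ(δ − 1.645) + Φ(−δ − 1.645) = Φ(1.096) + Φ(-4.386) = 0.8635 + 0.0000 = 0.8635.

Power ≈ 0.864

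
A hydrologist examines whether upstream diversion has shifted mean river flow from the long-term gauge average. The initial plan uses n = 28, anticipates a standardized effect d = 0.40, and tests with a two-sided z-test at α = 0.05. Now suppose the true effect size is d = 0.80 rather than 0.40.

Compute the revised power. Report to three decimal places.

Power ≈ 0.988

With d = 0.80: δ = d·√n = 0.80 × √28 = 4.2332. Critical value z_{0.025} = 1.960.
Revised power = Φ(δ − 1.960) + Φ(−δ − 1.960) = Φ(2.273) + Φ(-6.193) = 0.9885 + 0.0000 = 0.9885.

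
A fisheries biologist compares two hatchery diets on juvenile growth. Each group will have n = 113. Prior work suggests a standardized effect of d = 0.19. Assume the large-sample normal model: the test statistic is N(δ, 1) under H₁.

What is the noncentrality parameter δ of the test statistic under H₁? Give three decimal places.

δ ≈ 1.428

δ = d·√(n/2) = 0.19 × √(113/2) = 1.4282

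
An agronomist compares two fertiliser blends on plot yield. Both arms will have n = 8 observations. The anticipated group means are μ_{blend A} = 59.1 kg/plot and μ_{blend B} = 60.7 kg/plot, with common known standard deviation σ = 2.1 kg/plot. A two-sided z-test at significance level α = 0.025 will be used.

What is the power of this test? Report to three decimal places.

Power ≈ 0.237

Standardized effect: d = |μ_{blend A} − μ_{blend B}| / σ = |59.1 − 60.7| / 2.1 = 0.7619
Noncentrality parameter: λ = d·√(n/2) = 0.7619 × √(8/2) = 1.5238
Critical value for a two-sided test at α = 0.025: z_{α/2} = 2.241.
Power = Φ(λ − 2.241) + Φ(−λ − 2.241) = Φ(-0.718) + Φ(-3.765) = 0.2365 + 0.0001 = 0.2366.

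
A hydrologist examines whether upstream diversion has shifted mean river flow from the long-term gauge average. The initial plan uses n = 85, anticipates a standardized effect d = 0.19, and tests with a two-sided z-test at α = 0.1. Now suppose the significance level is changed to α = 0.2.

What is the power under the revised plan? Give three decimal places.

Power ≈ 0.682

δ = d·√n = 0.19 × √85 = 1.7517 (unchanged). New critical value: z_{0.1} = 1.282.
Revised power = Φ(δ − 1.282) + Φ(−δ − 1.282) = Φ(0.470) + Φ(-3.033) = 0.6809 + 0.0012 = 0.6821.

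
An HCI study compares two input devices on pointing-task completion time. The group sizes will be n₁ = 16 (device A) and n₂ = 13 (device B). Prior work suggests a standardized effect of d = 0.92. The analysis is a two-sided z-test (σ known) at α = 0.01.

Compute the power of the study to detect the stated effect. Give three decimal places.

Power ≈ 0.455

Noncentrality parameter: δ = d / √(1/n₁ + 1/n₂) = 0.92 / √(1/16 + 1/13) = 2.4639
Two-sided α = 0.01 → critical value z_{0.005} = 2.576.
Power = Φ(δ − 2.576) + Φ(−δ − 2.576) = Φ(-0.112) + Φ(-5.040) = 0.4554 + 0.0000 = 0.4554.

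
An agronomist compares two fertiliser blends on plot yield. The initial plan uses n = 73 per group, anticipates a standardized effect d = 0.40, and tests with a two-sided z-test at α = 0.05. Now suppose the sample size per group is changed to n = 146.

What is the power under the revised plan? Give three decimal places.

With n = 146 per group: δ = d·√(n/2) = 0.40 × √(146/2) = 3.4176. Critical value z_{0.025} = 1.960.
Revised power = Φ(δ − 1.960) + Φ(−δ − 1.960) = Φ(1.458) + Φ(-5.378) = 0.9275 + 0.0000 = 0.9275.

Power ≈ 0.928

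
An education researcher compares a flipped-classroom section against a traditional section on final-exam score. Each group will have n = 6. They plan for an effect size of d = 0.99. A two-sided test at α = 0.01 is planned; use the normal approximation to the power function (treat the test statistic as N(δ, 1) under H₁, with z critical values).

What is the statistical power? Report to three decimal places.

Noncentrality parameter: δ = d·√(n/2) = 0.99 × √(6/2) = 1.7147
Two-sided α = 0.01 → critical value z_{0.005} = 2.576.
Power = Φ(δ − 2.576) + Φ(−δ − 2.576) = Φ(-0.861) + Φ(-4.291) = 0.1946 + 0.0000 = 0.1946.

Power ≈ 0.195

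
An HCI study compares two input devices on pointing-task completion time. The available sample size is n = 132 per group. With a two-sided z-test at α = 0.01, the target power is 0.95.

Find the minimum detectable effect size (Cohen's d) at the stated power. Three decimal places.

d ≈ 0.520

Need Φ(δ − 2.576) = 0.95, so δ = 2.576 + 1.645 = 4.221.
(The second rejection-region term Φ(−δ − z_{α/2}) is negligible and dropped.)
δ = d·√(n/2) ⇒ d = δ/√(n/2) = 4.221/√(132/2) = 0.5195.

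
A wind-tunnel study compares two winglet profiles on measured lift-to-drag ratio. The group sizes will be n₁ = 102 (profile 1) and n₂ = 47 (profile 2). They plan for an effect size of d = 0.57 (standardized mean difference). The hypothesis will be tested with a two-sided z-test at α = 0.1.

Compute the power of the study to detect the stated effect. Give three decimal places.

Power ≈ 0.944

Noncentrality parameter: δ = d / √(1/n₁ + 1/n₂) = 0.57 / √(1/102 + 1/47) = 3.2332
Critical value for a two-sided test at α = 0.1: z_{α/2} = 1.645.
Power = Φ(δ − 1.645) + Φ(−δ − 1.645) = Φ(1.588) + Φ(-4.878) = 0.9439 + 0.0000 = 0.9439.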